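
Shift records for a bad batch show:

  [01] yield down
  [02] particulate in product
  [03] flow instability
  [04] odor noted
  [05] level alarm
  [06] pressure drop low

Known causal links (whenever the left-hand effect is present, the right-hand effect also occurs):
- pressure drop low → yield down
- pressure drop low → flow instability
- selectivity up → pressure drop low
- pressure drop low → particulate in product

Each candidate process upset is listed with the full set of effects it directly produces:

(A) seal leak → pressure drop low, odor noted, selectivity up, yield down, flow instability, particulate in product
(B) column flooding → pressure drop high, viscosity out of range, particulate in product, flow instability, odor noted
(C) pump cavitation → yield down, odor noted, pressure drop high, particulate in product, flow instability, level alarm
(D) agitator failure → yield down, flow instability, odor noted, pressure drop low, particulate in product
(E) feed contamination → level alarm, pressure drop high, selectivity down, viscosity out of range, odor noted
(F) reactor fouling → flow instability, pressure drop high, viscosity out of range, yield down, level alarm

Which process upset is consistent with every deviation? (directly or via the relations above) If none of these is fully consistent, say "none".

Per-candidate check:
(A) seal leak — does not account for level alarm
(B) column flooding — yield down miss; particulate in product match; flow instability match; odor noted match; level alarm miss; pressure drop low miss
(C) pump cavitation — fails on pressure drop low (predicts pressure drop high, not pressure drop low)
(D) agitator failure — does not account for level alarm
(E) feed contamination — yield down miss; particulate in product miss; flow instability miss; odor noted match; level alarm match; pressure drop low miss
(F) reactor fouling — yield down match; particulate in product miss; flow instability match; odor noted miss; level alarm match; pressure drop low miss
None of the listed candidates fits everything.

none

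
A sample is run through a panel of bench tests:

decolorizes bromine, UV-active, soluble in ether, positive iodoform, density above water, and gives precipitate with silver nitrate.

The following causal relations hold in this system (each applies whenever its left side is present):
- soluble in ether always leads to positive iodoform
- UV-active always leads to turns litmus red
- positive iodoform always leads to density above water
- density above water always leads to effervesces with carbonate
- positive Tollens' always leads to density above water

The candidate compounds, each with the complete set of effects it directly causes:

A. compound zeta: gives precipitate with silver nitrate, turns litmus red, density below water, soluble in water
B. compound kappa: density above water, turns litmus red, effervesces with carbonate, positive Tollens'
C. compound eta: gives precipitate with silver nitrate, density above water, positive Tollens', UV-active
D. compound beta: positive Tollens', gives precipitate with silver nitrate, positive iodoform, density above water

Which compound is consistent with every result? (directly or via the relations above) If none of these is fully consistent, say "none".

none

Per-candidate check:
(A) compound zeta — decolorizes bromine -; UV-active -; soluble in ether -; positive iodoform -; density above water -; gives precipitate with silver nitrate +
(B) compound kappa — does not account for decolorizes bromine, UV-active, soluble in ether, positive iodoform, gives precipitate with silver nitrate
(C) compound eta — does not account for decolorizes bromine, soluble in ether, positive iodoform
(D) compound beta — does not account for decolorizes bromine, UV-active, soluble in ether
None of the listed candidates fits everything.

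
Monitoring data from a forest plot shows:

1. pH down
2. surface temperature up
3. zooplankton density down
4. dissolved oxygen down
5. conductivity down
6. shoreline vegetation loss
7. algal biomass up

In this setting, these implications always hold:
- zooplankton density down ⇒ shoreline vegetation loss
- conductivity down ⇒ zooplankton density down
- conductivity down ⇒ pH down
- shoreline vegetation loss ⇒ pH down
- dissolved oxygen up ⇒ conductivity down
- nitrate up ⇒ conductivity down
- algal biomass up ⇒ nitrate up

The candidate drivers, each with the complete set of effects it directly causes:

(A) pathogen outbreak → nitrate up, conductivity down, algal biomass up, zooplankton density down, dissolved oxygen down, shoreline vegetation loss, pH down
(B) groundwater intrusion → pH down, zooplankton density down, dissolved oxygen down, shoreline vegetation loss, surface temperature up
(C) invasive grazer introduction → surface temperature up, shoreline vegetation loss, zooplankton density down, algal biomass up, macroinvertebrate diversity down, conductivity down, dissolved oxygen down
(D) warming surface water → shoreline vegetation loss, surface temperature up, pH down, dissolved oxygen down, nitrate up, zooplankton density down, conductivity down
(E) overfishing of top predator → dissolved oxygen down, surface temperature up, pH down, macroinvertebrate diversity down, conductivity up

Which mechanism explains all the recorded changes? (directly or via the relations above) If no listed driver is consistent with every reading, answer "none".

For each candidate, compare predicted effects to what was observed:
(A) pathogen outbreak — pH down +; surface temperature up -; zooplankton density down +; dissolved oxygen down +; conductivity down +; shoreline vegetation loss +; algal biomass up +
(B) groundwater intrusion — does not account for conductivity down, algal biomass up
(C) invasive grazer introduction — pH down + (by shoreline vegetation loss → pH down); surface temperature up +; zooplankton density down +; dissolved oxygen down +; conductivity down +; shoreline vegetation loss +; algal biomass up +
(D) warming surface water — pH down +; surface temperature up +; zooplankton density down +; dissolved oxygen down +; conductivity down +; shoreline vegetation loss +; algal biomass up -
(E) overfishing of top predator — fails on zooplankton density down, conductivity down, shoreline vegetation loss, algal biomass up (predicts conductivity up, not conductivity down)
(C) alone accounts for all the evidence.

C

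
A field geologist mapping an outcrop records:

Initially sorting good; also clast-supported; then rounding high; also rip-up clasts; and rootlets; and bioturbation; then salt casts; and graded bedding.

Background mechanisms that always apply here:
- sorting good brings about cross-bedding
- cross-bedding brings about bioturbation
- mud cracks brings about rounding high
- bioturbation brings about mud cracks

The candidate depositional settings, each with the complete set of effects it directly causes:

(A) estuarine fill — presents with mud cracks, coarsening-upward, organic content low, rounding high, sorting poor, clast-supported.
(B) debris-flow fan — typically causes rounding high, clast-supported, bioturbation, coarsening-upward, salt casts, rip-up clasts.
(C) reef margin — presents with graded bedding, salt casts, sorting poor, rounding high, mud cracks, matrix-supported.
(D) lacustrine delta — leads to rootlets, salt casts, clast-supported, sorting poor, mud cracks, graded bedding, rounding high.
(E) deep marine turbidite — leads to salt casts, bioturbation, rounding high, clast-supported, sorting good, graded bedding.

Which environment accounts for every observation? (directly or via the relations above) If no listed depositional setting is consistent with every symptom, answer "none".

Checking each candidate against the observations:
(A) estuarine fill — sorting good -; clast-supported +; rounding high +; rip-up clasts -; rootlets -; bioturbation -; salt casts -; graded bedding -
(B) debris-flow fan — does not account for sorting good, rootlets, graded bedding
(C) reef margin — fails on sorting good, clast-supported, rip-up clasts, rootlets, bioturbation (predicts sorting poor, not sorting good; predicts matrix-supported, not clast-supported)
(D) lacustrine delta — fails on sorting good, rip-up clasts, bioturbation (predicts sorting poor, not sorting good)
(E) deep marine turbidite — does not account for rip-up clasts, rootlets
None of the listed candidates fits everything.

none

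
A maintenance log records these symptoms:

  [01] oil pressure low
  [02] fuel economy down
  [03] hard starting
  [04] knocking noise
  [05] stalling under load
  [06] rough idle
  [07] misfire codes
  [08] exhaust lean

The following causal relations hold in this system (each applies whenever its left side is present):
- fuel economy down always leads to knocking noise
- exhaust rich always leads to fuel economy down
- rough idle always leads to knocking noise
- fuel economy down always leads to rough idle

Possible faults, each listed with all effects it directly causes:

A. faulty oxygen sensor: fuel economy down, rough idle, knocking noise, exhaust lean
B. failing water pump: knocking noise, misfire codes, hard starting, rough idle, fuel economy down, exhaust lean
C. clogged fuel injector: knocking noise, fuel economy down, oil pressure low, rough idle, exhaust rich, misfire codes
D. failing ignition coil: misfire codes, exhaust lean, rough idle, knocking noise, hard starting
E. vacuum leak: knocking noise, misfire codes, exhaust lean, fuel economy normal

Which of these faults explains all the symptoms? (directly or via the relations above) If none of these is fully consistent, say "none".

none

Per-candidate check:
(A) faulty oxygen sensor — does not account for oil pressure low, hard starting, stalling under load, misfire codes
(B) failing water pump — oil pressure low ✗; fuel economy down ✓; hard starting ✓; knocking noise ✓; stalling under load ✗; rough idle ✓; misfire codes ✓; exhaust lean ✓
(C) clogged fuel injector — fails on hard starting, stalling under load, exhaust lean (predicts exhaust rich, not exhaust lean)
(D) failing ignition coil — oil pressure low ✗; fuel economy down ✗; hard starting ✓; knocking noise ✓; stalling under load ✗; rough idle ✓; misfire codes ✓; exhaust lean ✓
(E) vacuum leak — oil pressure low ✗; fuel economy down ✗; hard starting ✗; knocking noise ✓; stalling under load ✗; rough idle ✗; misfire codes ✓; exhaust lean ✓
No candidate is consistent with all observations.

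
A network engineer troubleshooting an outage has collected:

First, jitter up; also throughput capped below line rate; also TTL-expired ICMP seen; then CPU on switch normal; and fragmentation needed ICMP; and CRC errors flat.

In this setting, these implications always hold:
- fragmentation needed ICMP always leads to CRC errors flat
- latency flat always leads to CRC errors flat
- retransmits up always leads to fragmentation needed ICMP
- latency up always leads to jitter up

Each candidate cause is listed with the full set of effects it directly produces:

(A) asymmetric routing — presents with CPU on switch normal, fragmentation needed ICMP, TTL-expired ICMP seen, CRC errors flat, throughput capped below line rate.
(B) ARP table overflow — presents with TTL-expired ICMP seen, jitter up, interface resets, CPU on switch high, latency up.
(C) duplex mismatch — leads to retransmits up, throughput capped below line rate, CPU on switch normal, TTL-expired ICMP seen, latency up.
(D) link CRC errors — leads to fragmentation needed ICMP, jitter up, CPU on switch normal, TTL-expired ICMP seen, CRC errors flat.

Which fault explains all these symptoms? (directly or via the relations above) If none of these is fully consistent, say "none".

C

Testing each hypothesis:
(A) asymmetric routing — jitter up -; throughput capped below line rate +; TTL-expired ICMP seen +; CPU on switch normal +; fragmentation needed ICMP +; CRC errors flat +
(B) ARP table overflow — jitter up +; throughput capped below line rate -; TTL-expired ICMP seen +; CPU on switch normal -; fragmentation needed ICMP -; CRC errors flat -
(C) duplex mismatch — accounts for every observation (jitter up via latency up → jitter up)
(D) link CRC errors — jitter up +; throughput capped below line rate -; TTL-expired ICMP seen +; CPU on switch normal +; fragmentation needed ICMP +; CRC errors flat +
(C) is the only candidate with no mismatches.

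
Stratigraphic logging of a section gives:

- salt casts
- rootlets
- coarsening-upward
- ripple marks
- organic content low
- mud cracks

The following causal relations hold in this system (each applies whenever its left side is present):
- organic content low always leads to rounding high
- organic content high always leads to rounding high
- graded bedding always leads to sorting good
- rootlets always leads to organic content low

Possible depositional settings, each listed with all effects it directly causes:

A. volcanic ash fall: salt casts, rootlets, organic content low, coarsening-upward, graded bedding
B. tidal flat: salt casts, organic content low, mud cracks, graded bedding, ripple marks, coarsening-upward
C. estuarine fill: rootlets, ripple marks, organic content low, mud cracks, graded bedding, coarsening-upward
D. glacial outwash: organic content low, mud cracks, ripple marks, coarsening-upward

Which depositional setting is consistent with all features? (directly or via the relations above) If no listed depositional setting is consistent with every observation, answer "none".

none

Per-candidate check:
(A) volcanic ash fall — salt casts ✓; rootlets ✓; coarsening-upward ✓; ripple marks ✗; organic content low ✓; mud cracks ✗
(B) tidal flat — salt casts ✓; rootlets ✗; coarsening-upward ✓; ripple marks ✓; organic content low ✓; mud cracks ✓
(C) estuarine fill — salt casts ✗; rootlets ✓; coarsening-upward ✓; ripple marks ✓; organic content low ✓; mud cracks ✓
(D) glacial outwash — salt casts ✗; rootlets ✗; coarsening-upward ✓; ripple marks ✓; organic content low ✓; mud cracks ✓
None of the listed candidates fits everything.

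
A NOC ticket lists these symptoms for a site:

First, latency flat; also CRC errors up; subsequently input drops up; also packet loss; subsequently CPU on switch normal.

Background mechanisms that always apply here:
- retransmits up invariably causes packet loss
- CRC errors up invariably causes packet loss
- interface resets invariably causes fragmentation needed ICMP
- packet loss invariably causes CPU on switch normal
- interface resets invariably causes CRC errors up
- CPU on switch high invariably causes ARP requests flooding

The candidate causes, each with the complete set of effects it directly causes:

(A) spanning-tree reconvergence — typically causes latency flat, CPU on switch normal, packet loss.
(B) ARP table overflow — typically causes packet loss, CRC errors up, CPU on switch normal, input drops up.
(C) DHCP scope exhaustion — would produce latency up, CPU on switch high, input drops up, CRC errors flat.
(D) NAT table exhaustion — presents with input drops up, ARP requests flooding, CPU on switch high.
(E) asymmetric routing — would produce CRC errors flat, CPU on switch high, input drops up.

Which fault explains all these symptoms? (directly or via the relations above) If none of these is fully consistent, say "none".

none

Per-candidate check:
(A) spanning-tree reconvergence — latency flat yes; CRC errors up NO; input drops up NO; packet loss yes; CPU on switch normal yes
(B) ARP table overflow — does not account for latency flat
(C) DHCP scope exhaustion — latency flat NO; CRC errors up NO; input drops up yes; packet loss NO; CPU on switch normal NO
(D) NAT table exhaustion — latency flat NO; CRC errors up NO; input drops up yes; packet loss NO; CPU on switch normal NO
(E) asymmetric routing — latency flat NO; CRC errors up NO; input drops up yes; packet loss NO; CPU on switch normal NO
No candidate is consistent with all observations.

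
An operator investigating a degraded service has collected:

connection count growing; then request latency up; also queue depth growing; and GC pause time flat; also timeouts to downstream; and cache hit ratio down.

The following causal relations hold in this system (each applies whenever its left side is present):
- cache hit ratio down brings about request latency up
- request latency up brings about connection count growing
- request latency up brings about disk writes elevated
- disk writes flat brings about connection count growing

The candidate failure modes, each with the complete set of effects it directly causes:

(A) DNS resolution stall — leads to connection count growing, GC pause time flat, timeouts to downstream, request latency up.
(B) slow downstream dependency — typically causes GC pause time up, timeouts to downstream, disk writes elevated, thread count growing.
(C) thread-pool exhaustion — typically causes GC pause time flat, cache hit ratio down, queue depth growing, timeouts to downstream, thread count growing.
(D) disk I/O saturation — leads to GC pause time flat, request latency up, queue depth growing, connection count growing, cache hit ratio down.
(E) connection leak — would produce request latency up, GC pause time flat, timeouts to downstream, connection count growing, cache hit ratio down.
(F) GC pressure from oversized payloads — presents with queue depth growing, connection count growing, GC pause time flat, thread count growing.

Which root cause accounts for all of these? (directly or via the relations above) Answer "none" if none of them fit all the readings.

Checking each candidate against the observations:
(A) DNS resolution stall — does not account for queue depth growing, cache hit ratio down
(B) slow downstream dependency — connection count growing miss; request latency up miss; queue depth growing miss; GC pause time flat miss; timeouts to downstream match; cache hit ratio down miss
(C) thread-pool exhaustion — connection count growing match (via cache hit ratio down → request latency up → connection count growing); request latency up match (via cache hit ratio down → request latency up); queue depth growing match; GC pause time flat match; timeouts to downstream match; cache hit ratio down match
(D) disk I/O saturation — connection count growing match; request latency up match; queue depth growing match; GC pause time flat match; timeouts to downstream miss; cache hit ratio down match
(E) connection leak — does not account for queue depth growing
(F) GC pressure from oversized payloads — does not account for request latency up, timeouts to downstream, cache hit ratio down
(C) alone accounts for all the evidence.

C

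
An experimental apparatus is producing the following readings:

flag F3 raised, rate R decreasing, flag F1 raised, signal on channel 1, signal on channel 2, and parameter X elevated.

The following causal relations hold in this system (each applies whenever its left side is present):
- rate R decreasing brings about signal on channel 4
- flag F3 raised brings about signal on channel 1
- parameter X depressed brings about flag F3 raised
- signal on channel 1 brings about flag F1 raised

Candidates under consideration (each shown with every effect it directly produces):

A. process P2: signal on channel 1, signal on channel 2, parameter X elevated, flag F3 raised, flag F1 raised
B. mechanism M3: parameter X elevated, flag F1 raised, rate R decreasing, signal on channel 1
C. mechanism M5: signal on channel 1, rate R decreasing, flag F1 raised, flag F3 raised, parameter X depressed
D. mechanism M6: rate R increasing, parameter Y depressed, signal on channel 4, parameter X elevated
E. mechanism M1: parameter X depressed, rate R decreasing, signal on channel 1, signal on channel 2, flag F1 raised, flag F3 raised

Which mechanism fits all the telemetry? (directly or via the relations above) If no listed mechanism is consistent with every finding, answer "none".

For each candidate, compare predicted effects to what was observed:
(A) process P2 — does not account for rate R decreasing
(B) mechanism M3 — flag F3 raised -; rate R decreasing +; flag F1 raised +; signal on channel 1 +; signal on channel 2 -; parameter X elevated +
(C) mechanism M5 — fails on signal on channel 2, parameter X elevated (predicts parameter X depressed, not parameter X elevated)
(D) mechanism M6 — flag F3 raised -; rate R decreasing -; flag F1 raised -; signal on channel 1 -; signal on channel 2 -; parameter X elevated +
(E) mechanism M1 — fails on parameter X elevated (predicts parameter X depressed, not parameter X elevated)
Every candidate fails on at least one observation.

none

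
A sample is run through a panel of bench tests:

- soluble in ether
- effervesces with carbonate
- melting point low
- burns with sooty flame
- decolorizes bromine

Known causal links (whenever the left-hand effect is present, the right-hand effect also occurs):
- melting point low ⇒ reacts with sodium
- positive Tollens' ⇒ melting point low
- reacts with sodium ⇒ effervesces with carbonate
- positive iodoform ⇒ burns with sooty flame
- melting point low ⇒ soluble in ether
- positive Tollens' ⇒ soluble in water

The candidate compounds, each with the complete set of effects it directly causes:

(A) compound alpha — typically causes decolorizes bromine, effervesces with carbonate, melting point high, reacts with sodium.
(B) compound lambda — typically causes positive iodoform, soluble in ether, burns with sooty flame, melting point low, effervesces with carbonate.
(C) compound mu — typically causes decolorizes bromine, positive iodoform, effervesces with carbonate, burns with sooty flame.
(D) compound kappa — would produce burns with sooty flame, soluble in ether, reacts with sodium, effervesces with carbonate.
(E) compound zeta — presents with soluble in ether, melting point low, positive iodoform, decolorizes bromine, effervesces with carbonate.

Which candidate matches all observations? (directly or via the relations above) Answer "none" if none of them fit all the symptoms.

Per-candidate check:
(A) compound alpha — fails on soluble in ether, melting point low, burns with sooty flame (predicts melting point high, not melting point low)
(B) compound lambda — soluble in ether match; effervesces with carbonate match; melting point low match; burns with sooty flame match; decolorizes bromine miss
(C) compound mu — does not account for soluble in ether, melting point low
(D) compound kappa — does not account for melting point low, decolorizes bromine
(E) compound zeta — soluble in ether match; effervesces with carbonate match; melting point low match; burns with sooty flame match (through positive iodoform → burns with sooty flame); decolorizes bromine match
(E) alone accounts for all the evidence.

E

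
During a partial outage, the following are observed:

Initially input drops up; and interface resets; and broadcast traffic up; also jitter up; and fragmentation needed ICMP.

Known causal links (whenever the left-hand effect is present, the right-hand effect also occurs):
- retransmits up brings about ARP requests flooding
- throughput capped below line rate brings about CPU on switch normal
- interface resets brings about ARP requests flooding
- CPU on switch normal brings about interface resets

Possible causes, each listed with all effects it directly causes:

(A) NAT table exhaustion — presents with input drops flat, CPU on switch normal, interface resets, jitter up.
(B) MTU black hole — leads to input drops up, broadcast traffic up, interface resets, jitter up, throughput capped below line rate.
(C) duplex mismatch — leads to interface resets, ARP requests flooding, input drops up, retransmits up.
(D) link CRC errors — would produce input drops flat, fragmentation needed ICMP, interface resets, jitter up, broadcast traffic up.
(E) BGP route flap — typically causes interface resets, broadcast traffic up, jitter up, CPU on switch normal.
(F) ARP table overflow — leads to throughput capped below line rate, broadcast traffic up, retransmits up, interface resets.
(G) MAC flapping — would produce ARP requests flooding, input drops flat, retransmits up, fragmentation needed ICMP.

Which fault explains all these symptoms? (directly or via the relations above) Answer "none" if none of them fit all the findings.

Per-candidate check:
(A) NAT table exhaustion — input drops up -; interface resets +; broadcast traffic up -; jitter up +; fragmentation needed ICMP -
(B) MTU black hole — input drops up +; interface resets +; broadcast traffic up +; jitter up +; fragmentation needed ICMP -
(C) duplex mismatch — input drops up +; interface resets +; broadcast traffic up -; jitter up -; fragmentation needed ICMP -
(D) link CRC errors — fails on input drops up (predicts input drops flat, not input drops up)
(E) BGP route flap — does not account for input drops up, fragmentation needed ICMP
(F) ARP table overflow — does not account for input drops up, jitter up, fragmentation needed ICMP
(G) MAC flapping — input drops up -; interface resets -; broadcast traffic up -; jitter up -; fragmentation needed ICMP +
None of the listed candidates fits everything.

none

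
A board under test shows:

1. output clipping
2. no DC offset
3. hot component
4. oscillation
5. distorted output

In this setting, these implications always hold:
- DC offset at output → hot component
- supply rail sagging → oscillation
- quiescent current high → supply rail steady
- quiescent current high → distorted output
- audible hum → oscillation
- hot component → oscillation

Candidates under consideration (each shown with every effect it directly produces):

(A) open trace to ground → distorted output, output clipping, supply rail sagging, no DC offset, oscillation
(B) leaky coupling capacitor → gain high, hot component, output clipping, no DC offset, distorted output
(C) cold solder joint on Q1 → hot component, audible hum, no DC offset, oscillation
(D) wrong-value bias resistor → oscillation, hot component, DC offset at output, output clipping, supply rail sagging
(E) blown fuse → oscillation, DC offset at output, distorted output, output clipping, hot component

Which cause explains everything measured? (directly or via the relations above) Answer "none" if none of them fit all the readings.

B

Per-candidate check:
(A) open trace to ground — does not account for hot component
(B) leaky coupling capacitor — accounts for every observation (oscillation by hot component → oscillation)
(C) cold solder joint on Q1 — does not account for output clipping, distorted output
(D) wrong-value bias resistor — fails on no DC offset, distorted output (predicts DC offset at output, not no DC offset)
(E) blown fuse — output clipping yes; no DC offset NO; hot component yes; oscillation yes; distorted output yes
Only (B) is consistent with every observation.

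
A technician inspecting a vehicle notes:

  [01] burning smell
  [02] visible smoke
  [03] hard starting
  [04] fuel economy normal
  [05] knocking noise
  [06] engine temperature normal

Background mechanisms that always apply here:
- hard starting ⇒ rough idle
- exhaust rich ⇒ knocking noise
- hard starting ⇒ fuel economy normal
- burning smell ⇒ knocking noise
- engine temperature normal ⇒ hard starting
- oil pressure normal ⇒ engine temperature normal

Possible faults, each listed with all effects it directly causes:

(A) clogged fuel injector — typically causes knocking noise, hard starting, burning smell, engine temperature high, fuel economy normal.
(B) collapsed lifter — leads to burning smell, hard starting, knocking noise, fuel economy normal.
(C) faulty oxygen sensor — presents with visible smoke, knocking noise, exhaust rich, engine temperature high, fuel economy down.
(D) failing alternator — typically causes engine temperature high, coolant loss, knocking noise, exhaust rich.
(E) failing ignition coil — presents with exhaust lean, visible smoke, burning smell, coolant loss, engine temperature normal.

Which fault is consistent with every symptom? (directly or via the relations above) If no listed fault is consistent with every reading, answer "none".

Checking each candidate against the observations:
(A) clogged fuel injector — burning smell yes; visible smoke NO; hard starting yes; fuel economy normal yes; knocking noise yes; engine temperature normal NO
(B) collapsed lifter — does not account for visible smoke, engine temperature normal
(C) faulty oxygen sensor — burning smell NO; visible smoke yes; hard starting NO; fuel economy normal NO; knocking noise yes; engine temperature normal NO
(D) failing alternator — fails on burning smell, visible smoke, hard starting, fuel economy normal, engine temperature normal (predicts engine temperature high, not engine temperature normal)
(E) failing ignition coil — accounts for every observation (hard starting by engine temperature normal → hard starting)
Only (E) is consistent with every observation.

E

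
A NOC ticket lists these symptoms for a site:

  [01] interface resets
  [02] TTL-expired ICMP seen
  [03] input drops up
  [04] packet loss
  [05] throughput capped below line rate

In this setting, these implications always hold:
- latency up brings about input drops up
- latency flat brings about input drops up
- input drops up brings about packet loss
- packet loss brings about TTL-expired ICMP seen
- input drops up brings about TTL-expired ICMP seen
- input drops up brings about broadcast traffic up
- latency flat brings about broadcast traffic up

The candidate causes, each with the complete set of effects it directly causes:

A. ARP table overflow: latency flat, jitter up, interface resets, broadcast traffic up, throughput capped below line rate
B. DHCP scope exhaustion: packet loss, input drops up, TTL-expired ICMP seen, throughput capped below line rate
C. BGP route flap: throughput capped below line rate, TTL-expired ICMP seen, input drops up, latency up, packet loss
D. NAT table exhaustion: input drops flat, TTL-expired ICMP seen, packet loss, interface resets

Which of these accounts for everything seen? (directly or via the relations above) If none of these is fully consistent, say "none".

A

Per-candidate check:
(A) ARP table overflow — interface resets yes; TTL-expired ICMP seen yes (by latency flat → input drops up → TTL-expired ICMP seen); input drops up yes (by latency flat → input drops up); packet loss yes (by latency flat → input drops up → packet loss); throughput capped below line rate yes
(B) DHCP scope exhaustion — does not account for interface resets
(C) BGP route flap — interface resets NO; TTL-expired ICMP seen yes; input drops up yes; packet loss yes; throughput capped below line rate yes
(D) NAT table exhaustion — fails on input drops up, throughput capped below line rate (predicts input drops flat, not input drops up)
(A) alone accounts for all the evidence.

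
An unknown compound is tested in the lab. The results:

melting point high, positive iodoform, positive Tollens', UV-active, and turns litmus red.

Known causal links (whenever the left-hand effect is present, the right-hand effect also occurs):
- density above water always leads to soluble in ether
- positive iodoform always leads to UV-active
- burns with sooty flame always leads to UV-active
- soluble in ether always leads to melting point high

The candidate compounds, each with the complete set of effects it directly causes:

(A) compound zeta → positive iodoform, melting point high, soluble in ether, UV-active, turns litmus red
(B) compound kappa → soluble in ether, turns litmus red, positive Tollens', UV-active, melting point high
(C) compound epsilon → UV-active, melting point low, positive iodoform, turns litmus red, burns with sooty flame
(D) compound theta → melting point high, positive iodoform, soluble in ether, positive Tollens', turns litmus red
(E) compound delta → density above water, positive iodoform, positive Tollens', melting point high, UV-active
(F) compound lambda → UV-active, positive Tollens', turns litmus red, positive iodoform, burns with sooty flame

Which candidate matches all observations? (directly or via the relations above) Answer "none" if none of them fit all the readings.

For each candidate, compare predicted effects to what was observed:
(A) compound zeta — does not account for positive Tollens'
(B) compound kappa — does not account for positive iodoform
(C) compound epsilon — fails on melting point high, positive Tollens' (predicts melting point low, not melting point high)
(D) compound theta — melting point high match; positive iodoform match; positive Tollens' match; UV-active match (by positive iodoform → UV-active); turns litmus red match
(E) compound delta — does not account for turns litmus red
(F) compound lambda — melting point high miss; positive iodoform match; positive Tollens' match; UV-active match; turns litmus red match
(D) is the only candidate with no mismatches.

D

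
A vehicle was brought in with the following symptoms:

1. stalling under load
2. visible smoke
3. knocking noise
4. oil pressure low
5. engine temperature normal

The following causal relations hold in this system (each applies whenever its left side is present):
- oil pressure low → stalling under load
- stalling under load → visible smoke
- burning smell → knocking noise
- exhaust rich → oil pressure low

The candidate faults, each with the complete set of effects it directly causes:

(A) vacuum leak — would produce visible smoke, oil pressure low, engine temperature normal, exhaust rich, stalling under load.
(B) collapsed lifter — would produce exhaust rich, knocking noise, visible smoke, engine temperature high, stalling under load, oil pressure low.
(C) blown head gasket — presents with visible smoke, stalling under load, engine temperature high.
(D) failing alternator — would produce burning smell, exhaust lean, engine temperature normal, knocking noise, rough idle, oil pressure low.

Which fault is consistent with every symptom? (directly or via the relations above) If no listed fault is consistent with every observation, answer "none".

D

Per-candidate check:
(A) vacuum leak — stalling under load ✓; visible smoke ✓; knocking noise ✗; oil pressure low ✓; engine temperature normal ✓
(B) collapsed lifter — stalling under load ✓; visible smoke ✓; knocking noise ✓; oil pressure low ✓; engine temperature normal ✗
(C) blown head gasket — fails on knocking noise, oil pressure low, engine temperature normal (predicts engine temperature high, not engine temperature normal)
(D) failing alternator — accounts for every observation (stalling under load via oil pressure low → stalling under load)
(D) alone accounts for all the evidence.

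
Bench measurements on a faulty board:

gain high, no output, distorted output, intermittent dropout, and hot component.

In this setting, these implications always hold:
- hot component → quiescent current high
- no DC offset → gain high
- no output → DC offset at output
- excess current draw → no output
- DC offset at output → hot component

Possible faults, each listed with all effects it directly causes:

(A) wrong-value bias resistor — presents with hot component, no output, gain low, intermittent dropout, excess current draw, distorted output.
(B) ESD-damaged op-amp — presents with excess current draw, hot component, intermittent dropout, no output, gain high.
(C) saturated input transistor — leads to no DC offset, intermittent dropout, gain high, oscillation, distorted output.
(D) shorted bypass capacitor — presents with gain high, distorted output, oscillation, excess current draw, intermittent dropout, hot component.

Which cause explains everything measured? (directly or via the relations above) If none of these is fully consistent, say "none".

Checking each candidate against the observations:
(A) wrong-value bias resistor — gain high ✗; no output ✓; distorted output ✓; intermittent dropout ✓; hot component ✓
(B) ESD-damaged op-amp — does not account for distorted output
(C) saturated input transistor — gain high ✓; no output ✗; distorted output ✓; intermittent dropout ✓; hot component ✗
(D) shorted bypass capacitor — accounts for every observation (no output through excess current draw → no output)
(D) alone accounts for all the evidence.

D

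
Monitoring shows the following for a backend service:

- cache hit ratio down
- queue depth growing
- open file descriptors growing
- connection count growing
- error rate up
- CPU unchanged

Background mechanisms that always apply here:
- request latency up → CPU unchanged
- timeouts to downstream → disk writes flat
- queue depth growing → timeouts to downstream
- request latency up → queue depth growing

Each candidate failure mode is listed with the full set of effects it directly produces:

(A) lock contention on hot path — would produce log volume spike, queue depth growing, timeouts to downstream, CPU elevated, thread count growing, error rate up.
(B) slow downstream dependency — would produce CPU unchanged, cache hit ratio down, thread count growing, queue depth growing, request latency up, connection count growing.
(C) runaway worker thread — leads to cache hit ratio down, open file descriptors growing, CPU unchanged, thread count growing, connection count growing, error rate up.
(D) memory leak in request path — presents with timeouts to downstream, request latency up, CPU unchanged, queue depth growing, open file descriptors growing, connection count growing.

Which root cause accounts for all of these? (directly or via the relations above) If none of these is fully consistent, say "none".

none

Per-candidate check:
(A) lock contention on hot path — fails on cache hit ratio down, open file descriptors growing, connection count growing, CPU unchanged (predicts CPU elevated, not CPU unchanged)
(B) slow downstream dependency — cache hit ratio down ✓; queue depth growing ✓; open file descriptors growing ✗; connection count growing ✓; error rate up ✗; CPU unchanged ✓
(C) runaway worker thread — does not account for queue depth growing
(D) memory leak in request path — cache hit ratio down ✗; queue depth growing ✓; open file descriptors growing ✓; connection count growing ✓; error rate up ✗; CPU unchanged ✓
Every candidate fails on at least one observation.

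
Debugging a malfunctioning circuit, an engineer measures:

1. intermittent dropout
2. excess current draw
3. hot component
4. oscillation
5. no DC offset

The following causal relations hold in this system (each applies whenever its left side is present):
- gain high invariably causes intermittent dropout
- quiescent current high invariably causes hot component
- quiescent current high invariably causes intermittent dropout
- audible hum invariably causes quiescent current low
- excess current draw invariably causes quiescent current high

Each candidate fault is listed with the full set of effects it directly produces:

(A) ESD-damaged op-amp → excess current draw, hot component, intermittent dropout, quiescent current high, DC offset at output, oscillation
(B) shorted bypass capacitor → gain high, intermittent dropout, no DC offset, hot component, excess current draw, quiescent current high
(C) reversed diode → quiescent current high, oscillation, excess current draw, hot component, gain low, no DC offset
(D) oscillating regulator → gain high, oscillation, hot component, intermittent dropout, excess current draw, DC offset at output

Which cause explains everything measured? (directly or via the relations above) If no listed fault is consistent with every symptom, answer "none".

C

Checking each candidate against the observations:
(A) ESD-damaged op-amp — intermittent dropout match; excess current draw match; hot component match; oscillation match; no DC offset miss
(B) shorted bypass capacitor — intermittent dropout match; excess current draw match; hot component match; oscillation miss; no DC offset match
(C) reversed diode — intermittent dropout match (by quiescent current high → intermittent dropout); excess current draw match; hot component match; oscillation match; no DC offset match
(D) oscillating regulator — fails on no DC offset (predicts DC offset at output, not no DC offset)
(C) is the only candidate with no mismatches.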